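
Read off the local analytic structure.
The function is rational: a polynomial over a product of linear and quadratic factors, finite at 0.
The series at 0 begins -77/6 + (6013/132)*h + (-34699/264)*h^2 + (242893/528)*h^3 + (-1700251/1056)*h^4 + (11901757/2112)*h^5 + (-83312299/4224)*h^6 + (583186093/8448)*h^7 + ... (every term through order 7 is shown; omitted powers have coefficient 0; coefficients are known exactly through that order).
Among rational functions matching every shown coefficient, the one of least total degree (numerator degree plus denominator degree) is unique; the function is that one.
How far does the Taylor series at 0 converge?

No rational of total degree below 3 reproduces all 8 coefficients; solving the [2/1] Pade equations on them gives f(h) = (8*h**2 + 2*h/11 - 11/3)/(h + 2/7), whose expansion matches every shown term.
Denominator factor (h + 2/7): pole of order 1 at -2/7, modulus 2/7.
The radius of convergence is the smallest modulus among the singular points: 2/7.

The radius of convergence is 2/7.


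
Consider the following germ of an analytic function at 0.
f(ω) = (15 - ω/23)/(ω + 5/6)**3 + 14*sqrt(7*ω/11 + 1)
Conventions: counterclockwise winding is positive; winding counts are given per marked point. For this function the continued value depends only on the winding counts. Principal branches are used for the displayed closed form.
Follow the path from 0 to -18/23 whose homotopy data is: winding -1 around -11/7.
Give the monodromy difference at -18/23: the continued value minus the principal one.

The rational part is single-valued and drops out of the difference; each branch term changes only by its own monodromy.
(14)*sqrt(1 - ω/(-11/7)): winding -1 is odd, the square root flips sign, contributing -2*(14)*sqrt(1 - (-18/23)/(-11/7)) = -2*(14)*sqrt(127/253) = -(28/253)*sqrt(32131).
Summing the contributions at ω = -18/23 gives -(28/253)*sqrt(32131).

Continued minus principal equals -(28/253)*sqrt(32131).


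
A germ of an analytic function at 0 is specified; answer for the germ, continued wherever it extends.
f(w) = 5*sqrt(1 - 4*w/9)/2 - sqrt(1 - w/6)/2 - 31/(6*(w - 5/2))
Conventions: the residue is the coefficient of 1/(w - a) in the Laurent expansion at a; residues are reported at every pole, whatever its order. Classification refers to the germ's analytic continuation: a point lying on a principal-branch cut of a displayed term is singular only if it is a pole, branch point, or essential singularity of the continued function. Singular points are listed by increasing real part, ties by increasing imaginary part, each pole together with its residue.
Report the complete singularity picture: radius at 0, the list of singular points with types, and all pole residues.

Radius of convergence at 0: 9/4.
At 9/4: an algebraic (square-root) branch point.
At 5/2: a pole of order 1; residue -31/6.
At 6: an algebraic (square-root) branch point.

Denominator factor (w - 5/2): pole of order 1 at 5/2, modulus 5/2.
Branch term (5/2)*sqrt(1 - w/(9/4)): its argument vanishes at w = 9/4, a square-root branch point, modulus 9/4.
Branch term (-1/2)*sqrt(1 - w/(6)): its argument vanishes at w = 6, a square-root branch point, modulus 6.
The radius of convergence is the smallest modulus among the singular points: 9/4.
The branch terms are analytic at 5/2 and contribute nothing to the residue; only the rational part matters.
At the order-1 pole 5/2 set g(w) = (w - (5/2))*(rational part) = -31/6.
Simple pole: residue = g(a) at a = 5/2, which is -31/6.
List the singular points by increasing real part (a conjugate pair: the negative imaginary part first).


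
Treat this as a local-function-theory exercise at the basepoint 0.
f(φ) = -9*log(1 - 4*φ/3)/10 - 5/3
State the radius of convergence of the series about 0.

The radius of convergence is 3/4.

Branch term (-9/10)*log(1 - φ/(3/4)): its argument vanishes at φ = 3/4, a logarithmic branch point, modulus 3/4.
The radius of convergence is the smallest modulus among the singular points: 3/4.


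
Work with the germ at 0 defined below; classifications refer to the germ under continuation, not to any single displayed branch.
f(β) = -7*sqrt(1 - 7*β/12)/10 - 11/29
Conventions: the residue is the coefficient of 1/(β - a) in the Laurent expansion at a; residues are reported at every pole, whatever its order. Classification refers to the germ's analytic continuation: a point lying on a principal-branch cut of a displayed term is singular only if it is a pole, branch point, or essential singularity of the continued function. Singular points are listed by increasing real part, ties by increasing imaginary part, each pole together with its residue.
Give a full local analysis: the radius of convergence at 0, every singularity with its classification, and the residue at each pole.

Branch term (-7/10)*sqrt(1 - β/(12/7)): its argument vanishes at β = 12/7, a square-root branch point, modulus 12/7.
The radius of convergence is the smallest modulus among the singular points: 12/7.

Radius of convergence at 0: 12/7.
At 12/7: an algebraic (square-root) branch point.


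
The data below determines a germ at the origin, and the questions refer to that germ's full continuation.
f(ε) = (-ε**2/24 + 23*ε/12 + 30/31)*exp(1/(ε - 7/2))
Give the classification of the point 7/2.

The point is an essential singularity.

The exponent 1/(ε - (7/2)) has a pole at 7/2, so exp(1/(ε - (7/2))) takes every nonzero value near it: an essential singularity (not a pole of any order).


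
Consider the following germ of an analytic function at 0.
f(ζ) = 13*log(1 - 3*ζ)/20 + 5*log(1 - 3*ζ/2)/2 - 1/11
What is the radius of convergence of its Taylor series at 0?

The radius of convergence is 1/3.

Branch term (13/20)*log(1 - ζ/(1/3)): its argument vanishes at ζ = 1/3, a logarithmic branch point, modulus 1/3.
Branch term (5/2)*log(1 - ζ/(2/3)): its argument vanishes at ζ = 2/3, a logarithmic branch point, modulus 2/3.
The radius of convergence is the smallest modulus among the singular points: 1/3.


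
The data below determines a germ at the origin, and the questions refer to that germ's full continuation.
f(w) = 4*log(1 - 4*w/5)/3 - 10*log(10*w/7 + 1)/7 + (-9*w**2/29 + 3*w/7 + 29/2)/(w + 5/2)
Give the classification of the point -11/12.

Denominator factors: w + 5/2 = 19/12 at w = -11/12 — none vanishes.
Branch term log(1 - w/(5/4)): argument at -11/12 is 26/15, nonzero, so -11/12 is not its branch point (a point on a principal cut is still regular for the continued germ).
Branch term log(1 - w/(-7/10)): argument at -11/12 is -13/42, nonzero, so -11/12 is not its branch point (a point on a principal cut is still regular for the continued germ).
So the germ continues analytically to -11/12.

The point is a regular point.


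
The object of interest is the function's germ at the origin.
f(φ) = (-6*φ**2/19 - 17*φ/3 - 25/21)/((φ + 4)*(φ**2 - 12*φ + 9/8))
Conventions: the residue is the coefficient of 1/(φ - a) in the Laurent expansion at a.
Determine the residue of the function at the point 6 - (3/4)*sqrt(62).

The residue is -59035/207879 + (785033/19332747)*sqrt(62).

The factor φ**2 - 12*φ + 9/8 splits as (φ - a)(φ - a') with a = 6 - (3/4)*sqrt(62), a' = 6 + (3/4)*sqrt(62). At the order-1 pole a set g(φ) = (φ - a)*f(φ) = [(-6*φ**2/19 - 17*φ/3 - 25/21)/(φ + 4)] / (φ - a').
Simple pole: residue = g(a) at a = 6 - (3/4)*sqrt(62), which is -59035/207879 + (785033/19332747)*sqrt(62).


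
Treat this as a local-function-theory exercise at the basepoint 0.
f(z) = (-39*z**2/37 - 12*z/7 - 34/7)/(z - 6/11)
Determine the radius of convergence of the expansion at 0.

The radius of convergence is 6/11.

Denominator factor (z - 6/11): pole of order 1 at 6/11, modulus 6/11.
The radius of convergence is the smallest modulus among the singular points: 6/11.


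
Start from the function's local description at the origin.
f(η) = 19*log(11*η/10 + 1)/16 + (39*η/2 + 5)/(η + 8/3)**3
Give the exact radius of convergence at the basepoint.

The radius of convergence is 10/11.

Denominator factor (η + 8/3)^3: pole of order 3 at -8/3, modulus 8/3.
Branch term (19/16)*log(1 - η/(-10/11)): its argument vanishes at η = -10/11, a logarithmic branch point, modulus 10/11.
The radius of convergence is the smallest modulus among the singular points: 10/11.


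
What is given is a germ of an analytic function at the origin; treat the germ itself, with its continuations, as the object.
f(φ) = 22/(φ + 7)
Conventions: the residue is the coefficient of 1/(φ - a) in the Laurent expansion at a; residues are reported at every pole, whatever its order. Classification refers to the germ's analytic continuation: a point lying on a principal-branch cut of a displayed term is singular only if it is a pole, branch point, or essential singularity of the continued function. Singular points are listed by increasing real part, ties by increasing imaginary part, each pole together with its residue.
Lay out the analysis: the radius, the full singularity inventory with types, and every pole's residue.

Denominator factor (φ + 7): pole of order 1 at -7, modulus 7.
The radius of convergence is the smallest modulus among the singular points: 7.
At the order-1 pole -7 set g(φ) = (φ - (-7))*f(φ) = 22.
Simple pole: residue = g(a) at a = -7, which is 22.

Radius of convergence at 0: 7.
At -7: a pole of order 1; residue 22.


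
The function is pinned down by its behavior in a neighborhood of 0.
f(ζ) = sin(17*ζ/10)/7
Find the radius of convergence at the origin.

The radius of convergence is infinite.

The factor -sin(17*ζ/10) is entire and contributes no finite singular point.
The polynomial part has no poles.
No finite singular points: the Taylor series at 0 converges everywhere.


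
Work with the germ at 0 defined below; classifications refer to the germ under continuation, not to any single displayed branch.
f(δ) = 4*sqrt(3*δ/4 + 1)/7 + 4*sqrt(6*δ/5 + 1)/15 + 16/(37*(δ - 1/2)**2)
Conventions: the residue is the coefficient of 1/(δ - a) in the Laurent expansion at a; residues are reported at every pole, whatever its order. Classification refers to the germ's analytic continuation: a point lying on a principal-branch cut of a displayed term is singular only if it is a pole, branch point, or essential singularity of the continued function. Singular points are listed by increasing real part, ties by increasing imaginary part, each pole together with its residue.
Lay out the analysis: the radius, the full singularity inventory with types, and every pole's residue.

Radius of convergence at 0: 1/2.
At -4/3: an algebraic (square-root) branch point.
At -5/6: an algebraic (square-root) branch point.
At 1/2: a pole of order 2; residue 0.

Denominator factor (δ - 1/2)^2: pole of order 2 at 1/2, modulus 1/2.
Branch term (4/7)*sqrt(1 - δ/(-4/3)): its argument vanishes at δ = -4/3, a square-root branch point, modulus 4/3.
Branch term (4/15)*sqrt(1 - δ/(-5/6)): its argument vanishes at δ = -5/6, a square-root branch point, modulus 5/6.
The radius of convergence is the smallest modulus among the singular points: 1/2.
The branch terms are analytic at 1/2 and contribute nothing to the residue; only the rational part matters.
At the order-2 pole 1/2 set g(δ) = (δ - (1/2))^2*(rational part) = 16/37.
Order-2 pole: residue = g'(a); g'(1/2) = 0, so the residue is 0.
List the singular points by increasing real part (a conjugate pair: the negative imaginary part first).


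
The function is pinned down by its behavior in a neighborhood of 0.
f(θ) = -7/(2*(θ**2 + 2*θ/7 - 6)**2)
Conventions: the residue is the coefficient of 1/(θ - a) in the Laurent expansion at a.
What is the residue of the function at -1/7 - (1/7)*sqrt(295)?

The factor θ**2 + 2*θ/7 - 6 splits as (θ - a)(θ - a') with a = -1/7 - (1/7)*sqrt(295), a' = -1/7 + (1/7)*sqrt(295). At the order-2 pole a set g(θ) = (θ - a)^2*f(θ) = [-7/2] / (θ - a')^2.
Order-2 pole: residue = g'(a); g'(-1/7 - (1/7)*sqrt(295)) = -(2401/696200)*sqrt(295), so the residue is -(2401/696200)*sqrt(295).

The residue is -(2401/696200)*sqrt(295).


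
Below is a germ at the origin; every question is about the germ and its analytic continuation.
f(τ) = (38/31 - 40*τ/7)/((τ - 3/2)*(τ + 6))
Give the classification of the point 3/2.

The point is a pole of order 1.

The denominator factor τ - 3/2 vanishes at 3/2 and appears to the power 1; the numerator there equals -1594/217, nonzero, and no other factor vanishes.
Hence a pole whose order is the multiplicity, 1.


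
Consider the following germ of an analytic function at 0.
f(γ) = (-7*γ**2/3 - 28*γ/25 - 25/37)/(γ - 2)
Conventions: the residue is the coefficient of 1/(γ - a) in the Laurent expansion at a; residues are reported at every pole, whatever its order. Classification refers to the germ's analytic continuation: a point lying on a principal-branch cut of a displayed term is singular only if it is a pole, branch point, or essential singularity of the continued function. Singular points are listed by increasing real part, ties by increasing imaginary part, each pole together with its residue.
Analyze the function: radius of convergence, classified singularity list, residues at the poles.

Radius of convergence at 0: 2.
At 2: a pole of order 1; residue -33991/2775.

Denominator factor (γ - 2): pole of order 1 at 2, modulus 2.
The radius of convergence is the smallest modulus among the singular points: 2.
At the order-1 pole 2 set g(γ) = (γ - (2))*f(γ) = -7*γ**2/3 - 28*γ/25 - 25/37.
Simple pole: residue = g(a) at a = 2, which is -33991/2775.


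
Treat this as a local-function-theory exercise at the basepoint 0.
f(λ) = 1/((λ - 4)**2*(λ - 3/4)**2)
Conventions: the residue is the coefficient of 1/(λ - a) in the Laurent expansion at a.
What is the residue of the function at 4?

The residue is -128/2197.

At the order-2 pole 4 set g(λ) = (λ - (4))^2*f(λ) = (λ - 3/4)**(-2).
Order-2 pole: residue = g'(a); g'(4) = -128/2197, so the residue is -128/2197.


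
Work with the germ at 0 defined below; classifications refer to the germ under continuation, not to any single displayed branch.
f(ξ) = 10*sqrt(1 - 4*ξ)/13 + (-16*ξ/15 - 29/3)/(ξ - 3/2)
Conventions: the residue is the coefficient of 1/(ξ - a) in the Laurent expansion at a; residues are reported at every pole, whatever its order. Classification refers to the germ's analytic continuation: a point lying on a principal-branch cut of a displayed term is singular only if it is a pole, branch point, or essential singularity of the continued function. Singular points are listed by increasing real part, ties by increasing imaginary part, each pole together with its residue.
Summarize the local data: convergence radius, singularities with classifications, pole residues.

Denominator factor (ξ - 3/2): pole of order 1 at 3/2, modulus 3/2.
Branch term (10/13)*sqrt(1 - ξ/(1/4)): its argument vanishes at ξ = 1/4, a square-root branch point, modulus 1/4.
The radius of convergence is the smallest modulus among the singular points: 1/4.
The branch term is analytic at 3/2 and contributes nothing to the residue; only the rational part matters.
At the order-1 pole 3/2 set g(ξ) = (ξ - (3/2))*(rational part) = -16*ξ/15 - 29/3.
Simple pole: residue = g(a) at a = 3/2, which is -169/15.
List the singular points by increasing real part (a conjugate pair: the negative imaginary part first).

Radius of convergence at 0: 1/4.
At 1/4: an algebraic (square-root) branch point.
At 3/2: a pole of order 1; residue -169/15.


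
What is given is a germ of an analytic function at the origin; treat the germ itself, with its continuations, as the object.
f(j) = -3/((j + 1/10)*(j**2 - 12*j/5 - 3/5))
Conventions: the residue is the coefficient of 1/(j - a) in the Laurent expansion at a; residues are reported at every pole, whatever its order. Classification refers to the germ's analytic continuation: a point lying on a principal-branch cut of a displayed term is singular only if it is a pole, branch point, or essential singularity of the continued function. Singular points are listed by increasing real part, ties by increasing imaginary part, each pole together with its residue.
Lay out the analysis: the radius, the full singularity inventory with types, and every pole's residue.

Denominator factor (j + 1/10): pole of order 1 at -1/10, modulus 1/10.
Denominator factor (j**2 - 12*j/5 - 3/5): discriminant 204/25, real irrational roots 6/5 + (1/5)*sqrt(51) and 6/5 - (1/5)*sqrt(51); poles of order 1, moduli 6/5 + (1/5)*sqrt(51) and -6/5 + (1/5)*sqrt(51).
The radius of convergence is the smallest modulus among the singular points: 1/10.
The factor j**2 - 12*j/5 - 3/5 splits as (j - a)(j - a') with a = 6/5 - (1/5)*sqrt(51), a' = 6/5 + (1/5)*sqrt(51). At the order-1 pole a set g(j) = (j - a)*f(j) = [-3/(j + 1/10)] / (j - a').
Simple pole: residue = g(a) at a = 6/5 - (1/5)*sqrt(51), which is -30/7 - (65/119)*sqrt(51).
At the order-1 pole -1/10 set g(j) = (j - (-1/10))*f(j) = -3/(j**2 - 12*j/5 - 3/5).
Simple pole: residue = g(a) at a = -1/10, which is 60/7.
The factor j**2 - 12*j/5 - 3/5 splits as (j - a)(j - a') with a = 6/5 + (1/5)*sqrt(51), a' = 6/5 - (1/5)*sqrt(51). At the order-1 pole a set g(j) = (j - a)*f(j) = [-3/(j + 1/10)] / (j - a').
Simple pole: residue = g(a) at a = 6/5 + (1/5)*sqrt(51), which is -30/7 + (65/119)*sqrt(51).
List the singular points by increasing real part (a conjugate pair: the negative imaginary part first).

Radius of convergence at 0: 1/10.
At 6/5 - (1/5)*sqrt(51): a pole of order 1; residue -30/7 - (65/119)*sqrt(51).
At -1/10: a pole of order 1; residue 60/7.
At 6/5 + (1/5)*sqrt(51): a pole of order 1; residue -30/7 + (65/119)*sqrt(51).


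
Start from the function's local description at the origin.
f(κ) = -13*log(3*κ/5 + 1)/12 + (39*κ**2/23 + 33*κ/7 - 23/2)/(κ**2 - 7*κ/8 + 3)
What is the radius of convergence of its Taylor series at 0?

Denominator factor (κ**2 - 7*κ/8 + 3): discriminant -719/64, complex-conjugate roots (7/16) + ((1/16)*sqrt(719))*i and (7/16) - ((1/16)*sqrt(719))*i; poles of order 1, moduli sqrt(3) and sqrt(3).
Branch term (-13/12)*log(1 - κ/(-5/3)): its argument vanishes at κ = -5/3, a logarithmic branch point, modulus 5/3.
The radius of convergence is the smallest modulus among the singular points: 5/3.

The radius of convergence is 5/3.


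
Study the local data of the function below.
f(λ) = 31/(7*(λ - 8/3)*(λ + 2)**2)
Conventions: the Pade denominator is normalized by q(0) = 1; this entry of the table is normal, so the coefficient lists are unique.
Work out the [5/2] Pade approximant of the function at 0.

The Pade approximant has numerator coefficients [-93/224, 77283/156800, -837/9800, 47709/627200, -7533/627200, 22599/2508800]; denominator coefficients [1, -787/1400, -529/800].

Taylor coefficients needed (expand at 0): a_0 = -93/224, a_1 = 465/1792, a_2 = -3069/14336, a_3 = 14601/114688, a_4 = -75237/917504, a_5 = 49383/1048576, a_6 = -232779/8388608, a_7 = 7301337/469762048.
Write the denominator as Q(λ) = 1 + q1*λ + q2*λ^2. Requiring Q*f - P = O(λ^8) with deg P <= 5 kills the coefficients of λ^6..λ^7 in Q*f:
  λ^6: a_6 + q1*a_5 + q2*a_4 = 0, i.e. -232779/8388608 + (49383/1048576)*q1 + (-75237/917504)*q2 = 0.
  λ^7: a_7 + q1*a_6 + q2*a_5 = 0, i.e. 7301337/469762048 + (-232779/8388608)*q1 + (49383/1048576)*q2 = 0.
Solving this linear system: q1 = -787/1400, q2 = -529/800.
The numerator is Q*f truncated at degree 5: P0 = a_0 = -93/224; P1 = a_1 + q1*a_0 = 77283/156800; P2 = a_2 + q1*a_1 + q2*a_0 = -837/9800; P3 = a_3 + q1*a_2 + q2*a_1 = 47709/627200; P4 = a_4 + q1*a_3 + q2*a_2 = -7533/627200; P5 = a_5 + q1*a_4 + q2*a_3 = 22599/2508800.


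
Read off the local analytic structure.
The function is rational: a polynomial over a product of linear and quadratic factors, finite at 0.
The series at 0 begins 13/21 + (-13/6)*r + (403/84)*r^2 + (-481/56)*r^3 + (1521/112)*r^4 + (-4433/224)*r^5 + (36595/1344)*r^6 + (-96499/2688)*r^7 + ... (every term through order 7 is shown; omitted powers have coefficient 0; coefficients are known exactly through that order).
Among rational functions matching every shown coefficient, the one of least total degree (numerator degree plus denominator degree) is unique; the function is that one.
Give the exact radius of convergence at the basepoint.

No rational of total degree below 4 reproduces all 8 coefficients; solving the [0/4] Pade equations on them gives f(r) = 26/(21*(r + 1)**3*(r + 2)), whose expansion matches every shown term.
Denominator factor (r + 2): pole of order 1 at -2, modulus 2.
Denominator factor (r + 1)^3: pole of order 3 at -1, modulus 1.
The radius of convergence is the smallest modulus among the singular points: 1.

The radius of convergence is 1.


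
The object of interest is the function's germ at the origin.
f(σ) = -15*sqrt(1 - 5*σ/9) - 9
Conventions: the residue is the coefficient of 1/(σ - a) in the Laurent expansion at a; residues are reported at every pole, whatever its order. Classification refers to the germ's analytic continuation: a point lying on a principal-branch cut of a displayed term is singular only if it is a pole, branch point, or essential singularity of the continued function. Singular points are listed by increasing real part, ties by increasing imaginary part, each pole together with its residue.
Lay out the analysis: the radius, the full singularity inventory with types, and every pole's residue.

Branch term (-15)*sqrt(1 - σ/(9/5)): its argument vanishes at σ = 9/5, a square-root branch point, modulus 9/5.
The radius of convergence is the smallest modulus among the singular points: 9/5.

Radius of convergence at 0: 9/5.
At 9/5: an algebraic (square-root) branch point.


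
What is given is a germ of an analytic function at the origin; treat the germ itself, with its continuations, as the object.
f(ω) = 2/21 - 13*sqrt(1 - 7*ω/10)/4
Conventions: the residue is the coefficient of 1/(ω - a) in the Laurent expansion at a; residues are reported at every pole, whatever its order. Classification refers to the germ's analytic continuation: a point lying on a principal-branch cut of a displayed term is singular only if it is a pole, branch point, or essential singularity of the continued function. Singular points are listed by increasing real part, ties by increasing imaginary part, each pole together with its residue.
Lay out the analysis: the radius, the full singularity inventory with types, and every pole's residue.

Branch term (-13/4)*sqrt(1 - ω/(10/7)): its argument vanishes at ω = 10/7, a square-root branch point, modulus 10/7.
The radius of convergence is the smallest modulus among the singular points: 10/7.

Radius of convergence at 0: 10/7.
At 10/7: an algebraic (square-root) branch point.


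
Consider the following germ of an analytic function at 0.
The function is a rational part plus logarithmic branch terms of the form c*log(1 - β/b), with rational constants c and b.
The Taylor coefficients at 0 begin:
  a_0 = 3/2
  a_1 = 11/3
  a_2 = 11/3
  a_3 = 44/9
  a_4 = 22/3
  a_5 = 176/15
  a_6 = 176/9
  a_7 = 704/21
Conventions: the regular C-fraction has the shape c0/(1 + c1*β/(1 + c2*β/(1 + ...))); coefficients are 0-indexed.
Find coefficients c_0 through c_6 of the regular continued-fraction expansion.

Taylor coefficients (read off): a_0 = 3/2, a_1 = 11/3, a_2 = 11/3, a_3 = 44/9, a_4 = 22/3, a_5 = 176/15, a_6 = 176/9.
c0 = a_0 = 3/2. Peel one level at a time: if S = 1 + c*β/S' with S'(0) = 1, then c is the β-coefficient of S and S' = c*β/(S - 1).
S_1 = c0/f = 1 + (-22/9)*β + (286/81)*β^2 + ...; c1 = -22/9.
S_2 = c1*β/(S_1 - 1) = 1 + (13/9)*β + (-1/3)*β^2 + ...; c2 = 13/9.
S_3 = c2*β/(S_2 - 1) = 1 + (3/13)*β + (48/169)*β^2 + ...; c3 = 3/13.
S_4 = c3*β/(S_3 - 1) = 1 + (-16/13)*β + (-4/15)*β^2 + ...; c4 = -16/13.
S_5 = c4*β/(S_4 - 1) = 1 + (-13/60)*β + (-611/3600)*β^2 + ...; c5 = -13/60.
S_6 = c5*β/(S_5 - 1) = 1 + (-47/60)*β + ...; c6 = -47/60.

The regular C-fraction coefficients are [3/2, -22/9, 13/9, 3/13, -16/13, -13/60, -47/60].


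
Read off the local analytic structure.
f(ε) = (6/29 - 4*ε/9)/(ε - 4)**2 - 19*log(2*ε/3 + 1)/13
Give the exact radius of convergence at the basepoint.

The radius of convergence is 3/2.

Denominator factor (ε - 4)^2: pole of order 2 at 4, modulus 4.
Branch term (-19/13)*log(1 - ε/(-3/2)): its argument vanishes at ε = -3/2, a logarithmic branch point, modulus 3/2.
The radius of convergence is the smallest modulus among the singular points: 3/2.


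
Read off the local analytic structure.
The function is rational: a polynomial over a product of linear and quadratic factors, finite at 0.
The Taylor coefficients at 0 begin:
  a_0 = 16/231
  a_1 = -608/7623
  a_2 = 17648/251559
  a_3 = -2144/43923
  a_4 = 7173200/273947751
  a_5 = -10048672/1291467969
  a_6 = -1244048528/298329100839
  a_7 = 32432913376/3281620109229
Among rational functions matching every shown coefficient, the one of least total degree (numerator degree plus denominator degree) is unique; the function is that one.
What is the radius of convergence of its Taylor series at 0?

The radius of convergence is (3/5)*sqrt(5).

No rational of total degree below 3 reproduces all 8 coefficients; solving the [0/3] Pade equations on them gives f(k) = -24/(35*(k - 11/2)*(k**2 + 12*k/5 + 9/5)), whose expansion matches every shown term.
Denominator factor (k - 11/2): pole of order 1 at 11/2, modulus 11/2.
Denominator factor (k**2 + 12*k/5 + 9/5): discriminant -36/25, complex-conjugate roots (-6/5) + (3/5)*i and (-6/5) - (3/5)*i; poles of order 1, moduli (3/5)*sqrt(5) and (3/5)*sqrt(5).
The radius of convergence is the smallest modulus among the singular points: (3/5)*sqrt(5).


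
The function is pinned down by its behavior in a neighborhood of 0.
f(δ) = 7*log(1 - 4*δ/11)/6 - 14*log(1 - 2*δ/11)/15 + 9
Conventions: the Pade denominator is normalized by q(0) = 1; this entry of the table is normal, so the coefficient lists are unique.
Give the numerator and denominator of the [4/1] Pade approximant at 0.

The Pade approximant has numerator coefficients [9, -3074/1045, 224/15675, 1008/632225, 3752/20863425]; denominator coefficients [1, -312/1045].

Taylor coefficients needed (expand at 0): a_0 = 9, a_1 = -14/55, a_2 = -112/1815, a_3 = -112/6655, a_4 = -1064/219615, a_5 = -5824/4026275.
Write the denominator as Q(δ) = 1 + q1*δ. Requiring Q*f - P = O(δ^6) with deg P <= 4 kills the coefficients of δ^5..δ^5 in Q*f:
  δ^5: a_5 + q1*a_4 = 0, i.e. -5824/4026275 + (-1064/219615)*q1 = 0.
Solving this linear system: q1 = -312/1045.
The numerator is Q*f truncated at degree 4: P0 = a_0 = 9; P1 = a_1 + q1*a_0 = -3074/1045; P2 = a_2 + q1*a_1 = 224/15675; P3 = a_3 + q1*a_2 = 1008/632225; P4 = a_4 + q1*a_3 = 3752/20863425.


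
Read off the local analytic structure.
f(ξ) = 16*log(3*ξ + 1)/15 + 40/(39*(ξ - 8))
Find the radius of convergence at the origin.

Denominator factor (ξ - 8): pole of order 1 at 8, modulus 8.
Branch term (16/15)*log(1 - ξ/(-1/3)): its argument vanishes at ξ = -1/3, a logarithmic branch point, modulus 1/3.
The radius of convergence is the smallest modulus among the singular points: 1/3.

The radius of convergence is 1/3.


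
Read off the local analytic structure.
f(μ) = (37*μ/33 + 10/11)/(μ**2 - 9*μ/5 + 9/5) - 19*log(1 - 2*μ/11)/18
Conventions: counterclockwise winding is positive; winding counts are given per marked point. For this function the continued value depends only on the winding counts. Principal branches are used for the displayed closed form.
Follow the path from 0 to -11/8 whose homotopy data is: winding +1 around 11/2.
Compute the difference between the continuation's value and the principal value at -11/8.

Continued minus principal equals -(19/9)*pi*i.

The rational part is single-valued and drops out of the difference; each branch term changes only by its own monodromy.
(-19/18)*log(1 - μ/(11/2)): each positive loop around 11/2 adds 2*pi*i to the log, so winding +1 contributes (-19/18)*(1)*2*pi*i = -(19/9)*pi*i.
Summing the contributions at μ = -11/8 gives -(19/9)*pi*i.


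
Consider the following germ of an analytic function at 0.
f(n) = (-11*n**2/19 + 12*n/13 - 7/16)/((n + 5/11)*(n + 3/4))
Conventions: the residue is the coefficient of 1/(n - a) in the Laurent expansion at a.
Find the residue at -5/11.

At the order-1 pole -5/11 set g(n) = (n - (-5/11))*f(n) = (-11*n**2/19 + 12*n/13 - 7/16)/(n + 3/4).
Simple pole: residue = g(a) at a = -5/11, which is -42459/12844.

The residue is -42459/12844.


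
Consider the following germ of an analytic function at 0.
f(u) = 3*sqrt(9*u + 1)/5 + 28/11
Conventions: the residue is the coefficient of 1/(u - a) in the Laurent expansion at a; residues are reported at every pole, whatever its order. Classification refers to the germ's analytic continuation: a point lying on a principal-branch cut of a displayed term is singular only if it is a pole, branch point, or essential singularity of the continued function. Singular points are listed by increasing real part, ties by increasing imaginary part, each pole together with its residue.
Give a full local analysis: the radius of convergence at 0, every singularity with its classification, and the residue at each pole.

Branch term (3/5)*sqrt(1 - u/(-1/9)): its argument vanishes at u = -1/9, a square-root branch point, modulus 1/9.
The radius of convergence is the smallest modulus among the singular points: 1/9.

Radius of convergence at 0: 1/9.
At -1/9: an algebraic (square-root) branch point.


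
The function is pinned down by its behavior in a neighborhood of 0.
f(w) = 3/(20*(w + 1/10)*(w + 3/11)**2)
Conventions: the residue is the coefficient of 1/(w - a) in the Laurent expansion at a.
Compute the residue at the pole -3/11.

The residue is -1815/361.

At the order-2 pole -3/11 set g(w) = (w - (-3/11))^2*f(w) = 3/(20*(w + 1/10)).
Order-2 pole: residue = g'(a); g'(-3/11) = -1815/361, so the residue is -1815/361.


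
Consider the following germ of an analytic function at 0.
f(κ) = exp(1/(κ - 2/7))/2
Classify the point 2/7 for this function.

The exponent 1/(κ - (2/7)) has a pole at 2/7, so exp(1/(κ - (2/7))) takes every nonzero value near it: an essential singularity (not a pole of any order).

The point is an essential singularity.


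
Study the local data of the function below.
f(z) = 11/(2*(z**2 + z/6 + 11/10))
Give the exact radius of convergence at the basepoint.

Denominator factor (z**2 + z/6 + 11/10): discriminant -787/180, complex-conjugate roots (-1/12) + ((1/60)*sqrt(3935))*i and (-1/12) - ((1/60)*sqrt(3935))*i; poles of order 1, moduli (1/10)*sqrt(110) and (1/10)*sqrt(110).
The radius of convergence is the smallest modulus among the singular points: (1/10)*sqrt(110).

The radius of convergence is (1/10)*sqrt(110).


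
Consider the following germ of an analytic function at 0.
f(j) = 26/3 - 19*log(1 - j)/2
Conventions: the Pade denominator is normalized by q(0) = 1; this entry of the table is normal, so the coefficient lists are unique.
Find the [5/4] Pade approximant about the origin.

Taylor coefficients needed (expand at 0): a_0 = 26/3, a_1 = 19/2, a_2 = 19/4, a_3 = 19/6, a_4 = 19/8, a_5 = 19/10, a_6 = 19/12, a_7 = 19/14, a_8 = 19/16, a_9 = 19/18.
Write the denominator as Q(j) = 1 + q1*j + q2*j^2 + q3*j^3 + q4*j^4. Requiring Q*f - P = O(j^10) with deg P <= 5 kills the coefficients of j^6..j^9 in Q*f:
  j^6: a_6 + q1*a_5 + q2*a_4 + q3*a_3 + q4*a_2 = 0, i.e. 19/12 + (19/10)*q1 + (19/8)*q2 + (19/6)*q3 + (19/4)*q4 = 0.
  j^7: a_7 + q1*a_6 + q2*a_5 + q3*a_4 + q4*a_3 = 0, i.e. 19/14 + (19/12)*q1 + (19/10)*q2 + (19/8)*q3 + (19/6)*q4 = 0.
  j^8: a_8 + q1*a_7 + q2*a_6 + q3*a_5 + q4*a_4 = 0, i.e. 19/16 + (19/14)*q1 + (19/12)*q2 + (19/10)*q3 + (19/8)*q4 = 0.
  j^9: a_9 + q1*a_8 + q2*a_7 + q3*a_6 + q4*a_5 = 0, i.e. 19/18 + (19/16)*q1 + (19/14)*q2 + (19/12)*q3 + (19/10)*q4 = 0.
Solving this linear system: q1 = -20/9, q2 = 5/3, q3 = -10/21, q4 = 5/126.
The numerator is Q*f truncated at degree 5: P0 = a_0 = 26/3; P1 = a_1 + q1*a_0 = -527/54; P2 = a_2 + q1*a_1 + q2*a_0 = -23/12; P3 = a_3 + q1*a_2 + q2*a_1 + q3*a_0 = 272/63; P4 = a_4 + q1*a_3 + q2*a_2 + q3*a_1 + q4*a_0 = -1399/1512; P5 = a_5 + q1*a_4 + q2*a_3 + q3*a_2 + q4*a_1 = 19/1260.

The Pade approximant has numerator coefficients [26/3, -527/54, -23/12, 272/63, -1399/1512, 19/1260]; denominator coefficients [1, -20/9, 5/3, -10/21, 5/126].


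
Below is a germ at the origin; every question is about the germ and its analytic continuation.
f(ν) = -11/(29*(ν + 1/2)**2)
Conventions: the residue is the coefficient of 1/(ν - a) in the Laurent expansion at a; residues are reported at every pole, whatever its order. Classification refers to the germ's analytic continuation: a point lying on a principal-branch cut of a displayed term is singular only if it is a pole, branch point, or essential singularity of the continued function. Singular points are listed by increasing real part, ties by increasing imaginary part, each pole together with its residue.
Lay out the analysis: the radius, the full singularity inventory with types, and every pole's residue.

Denominator factor (ν + 1/2)^2: pole of order 2 at -1/2, modulus 1/2.
The radius of convergence is the smallest modulus among the singular points: 1/2.
At the order-2 pole -1/2 set g(ν) = (ν - (-1/2))^2*f(ν) = -11/29.
Order-2 pole: residue = g'(a); g'(-1/2) = 0, so the residue is 0.

Radius of convergence at 0: 1/2.
At -1/2: a pole of order 2; residue 0.


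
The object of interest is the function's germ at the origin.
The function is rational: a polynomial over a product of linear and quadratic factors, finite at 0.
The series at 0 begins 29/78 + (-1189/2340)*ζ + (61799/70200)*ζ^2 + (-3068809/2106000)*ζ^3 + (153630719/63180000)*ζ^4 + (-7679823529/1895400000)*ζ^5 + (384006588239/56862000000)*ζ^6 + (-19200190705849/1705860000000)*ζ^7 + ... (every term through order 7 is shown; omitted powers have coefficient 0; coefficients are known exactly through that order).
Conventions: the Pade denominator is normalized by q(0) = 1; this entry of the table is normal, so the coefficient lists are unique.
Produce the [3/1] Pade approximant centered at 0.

Taylor coefficients needed (read off): a_0 = 29/78, a_1 = -1189/2340, a_2 = 61799/70200, a_3 = -3068809/2106000, a_4 = 153630719/63180000.
Write the denominator as Q(ζ) = 1 + q1*ζ. Requiring Q*f - P = O(ζ^5) with deg P <= 3 kills the coefficients of ζ^4..ζ^4 in Q*f:
  ζ^4: a_4 + q1*a_3 = 0, i.e. 153630719/63180000 + (-3068809/2106000)*q1 = 0.
Solving this linear system: q1 = 5297611/3174630.
The numerator is Q*f truncated at degree 3: P0 = a_0 = 29/78; P1 = a_1 + q1*a_0 = 10655/94874; P2 = a_2 + q1*a_1 = 75/2314; P3 = a_3 + q1*a_2 = 1125/94874.

The Pade approximant has numerator coefficients [29/78, 10655/94874, 75/2314, 1125/94874]; denominator coefficients [1, 5297611/3174630].


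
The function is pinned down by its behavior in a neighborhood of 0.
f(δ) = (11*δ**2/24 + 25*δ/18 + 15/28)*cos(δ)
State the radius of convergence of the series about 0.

The radius of convergence is infinite.

The factor cos(δ) is entire and contributes no finite singular point.
The polynomial part has no poles.
No finite singular points: the Taylor series at 0 converges everywhere.


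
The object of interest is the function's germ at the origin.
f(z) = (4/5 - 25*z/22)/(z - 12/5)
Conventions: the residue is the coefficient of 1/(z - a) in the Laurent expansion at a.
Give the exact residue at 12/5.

At the order-1 pole 12/5 set g(z) = (z - (12/5))*f(z) = 4/5 - 25*z/22.
Simple pole: residue = g(a) at a = 12/5, which is -106/55.

The residue is -106/55.


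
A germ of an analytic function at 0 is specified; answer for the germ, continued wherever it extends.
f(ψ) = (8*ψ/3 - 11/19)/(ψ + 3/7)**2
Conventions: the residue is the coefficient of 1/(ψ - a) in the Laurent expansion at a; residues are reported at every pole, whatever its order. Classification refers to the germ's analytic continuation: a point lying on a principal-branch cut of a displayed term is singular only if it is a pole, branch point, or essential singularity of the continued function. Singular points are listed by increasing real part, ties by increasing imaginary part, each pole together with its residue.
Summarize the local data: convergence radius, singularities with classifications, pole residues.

Denominator factor (ψ + 3/7)^2: pole of order 2 at -3/7, modulus 3/7.
The radius of convergence is the smallest modulus among the singular points: 3/7.
At the order-2 pole -3/7 set g(ψ) = (ψ - (-3/7))^2*f(ψ) = 8*ψ/3 - 11/19.
Order-2 pole: residue = g'(a); g'(-3/7) = 8/3, so the residue is 8/3.

Radius of convergence at 0: 3/7.
At -3/7: a pole of order 2; residue 8/3.


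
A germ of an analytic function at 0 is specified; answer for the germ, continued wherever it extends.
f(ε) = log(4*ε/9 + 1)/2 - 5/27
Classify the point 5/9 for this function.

There is no denominator, hence no pole anywhere.
Branch term log(1 - ε/(-9/4)): argument at 5/9 is 101/81, nonzero, so 5/9 is not its branch point (a point on a principal cut is still regular for the continued germ).
So the germ continues analytically to 5/9.

The point is a regular point.


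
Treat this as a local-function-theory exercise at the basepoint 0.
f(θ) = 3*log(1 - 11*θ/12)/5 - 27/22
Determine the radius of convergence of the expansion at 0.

Branch term (3/5)*log(1 - θ/(12/11)): its argument vanishes at θ = 12/11, a logarithmic branch point, modulus 12/11.
The radius of convergence is the smallest modulus among the singular points: 12/11.

The radius of convergence is 12/11.


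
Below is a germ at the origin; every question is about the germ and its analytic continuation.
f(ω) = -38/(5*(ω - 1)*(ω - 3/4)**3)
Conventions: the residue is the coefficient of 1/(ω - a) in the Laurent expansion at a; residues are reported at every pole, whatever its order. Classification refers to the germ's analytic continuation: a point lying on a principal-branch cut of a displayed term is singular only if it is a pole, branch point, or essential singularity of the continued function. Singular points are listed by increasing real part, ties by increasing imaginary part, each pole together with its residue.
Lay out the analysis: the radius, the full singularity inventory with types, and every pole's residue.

Denominator factor (ω - 1): pole of order 1 at 1, modulus 1.
Denominator factor (ω - 3/4)^3: pole of order 3 at 3/4, modulus 3/4.
The radius of convergence is the smallest modulus among the singular points: 3/4.
At the order-3 pole 3/4 set g(ω) = (ω - (3/4))^3*f(ω) = -38/(5*(ω - 1)).
Order-3 pole: residue = g''(a)/2; g''(3/4) = 4864/5, so the residue is 2432/5.
At the order-1 pole 1 set g(ω) = (ω - (1))*f(ω) = -38/(5*(ω - 3/4)**3).
Simple pole: residue = g(a) at a = 1, which is -2432/5.
List the singular points by increasing real part (a conjugate pair: the negative imaginary part first).

Radius of convergence at 0: 3/4.
At 3/4: a pole of order 3; residue 2432/5.
At 1: a pole of order 1; residue -2432/5.


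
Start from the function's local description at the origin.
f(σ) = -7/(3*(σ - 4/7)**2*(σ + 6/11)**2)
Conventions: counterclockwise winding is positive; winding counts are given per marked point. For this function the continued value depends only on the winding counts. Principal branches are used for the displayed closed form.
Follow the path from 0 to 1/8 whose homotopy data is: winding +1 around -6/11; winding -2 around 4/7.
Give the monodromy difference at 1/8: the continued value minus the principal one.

Continued minus principal equals 0.

The function is rational, hence single-valued: continuing it around any pole returns the same value, so the difference is 0.


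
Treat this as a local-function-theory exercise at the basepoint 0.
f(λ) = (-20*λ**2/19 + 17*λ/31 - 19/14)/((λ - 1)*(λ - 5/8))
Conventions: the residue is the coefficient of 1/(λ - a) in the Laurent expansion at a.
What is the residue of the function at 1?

At the order-1 pole 1 set g(λ) = (λ - (1))*f(λ) = (-20*λ**2/19 + 17*λ/31 - 19/14)/(λ - 5/8).
Simple pole: residue = g(a) at a = 1, which is -61396/12369.

The residue is -61396/12369.


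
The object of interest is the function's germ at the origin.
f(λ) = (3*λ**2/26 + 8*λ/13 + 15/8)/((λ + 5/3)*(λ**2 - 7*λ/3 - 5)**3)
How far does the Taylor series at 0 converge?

Denominator factor (λ + 5/3): pole of order 1 at -5/3, modulus 5/3.
Denominator factor (λ**2 - 7*λ/3 - 5)^3: discriminant 229/9, real irrational roots 7/6 + (1/6)*sqrt(229) and 7/6 - (1/6)*sqrt(229); poles of order 3, moduli 7/6 + (1/6)*sqrt(229) and -7/6 + (1/6)*sqrt(229).
The radius of convergence is the smallest modulus among the singular points: -7/6 + (1/6)*sqrt(229).

The radius of convergence is -7/6 + (1/6)*sqrt(229).
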